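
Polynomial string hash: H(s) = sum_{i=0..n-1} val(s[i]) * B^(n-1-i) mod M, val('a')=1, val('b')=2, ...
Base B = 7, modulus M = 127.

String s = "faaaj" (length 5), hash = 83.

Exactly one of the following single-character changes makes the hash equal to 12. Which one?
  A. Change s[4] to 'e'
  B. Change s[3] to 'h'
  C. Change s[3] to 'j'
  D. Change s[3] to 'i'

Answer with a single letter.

Answer: D

Derivation:
Option A: s[4]='j'->'e', delta=(5-10)*7^0 mod 127 = 122, hash=83+122 mod 127 = 78
Option B: s[3]='a'->'h', delta=(8-1)*7^1 mod 127 = 49, hash=83+49 mod 127 = 5
Option C: s[3]='a'->'j', delta=(10-1)*7^1 mod 127 = 63, hash=83+63 mod 127 = 19
Option D: s[3]='a'->'i', delta=(9-1)*7^1 mod 127 = 56, hash=83+56 mod 127 = 12 <-- target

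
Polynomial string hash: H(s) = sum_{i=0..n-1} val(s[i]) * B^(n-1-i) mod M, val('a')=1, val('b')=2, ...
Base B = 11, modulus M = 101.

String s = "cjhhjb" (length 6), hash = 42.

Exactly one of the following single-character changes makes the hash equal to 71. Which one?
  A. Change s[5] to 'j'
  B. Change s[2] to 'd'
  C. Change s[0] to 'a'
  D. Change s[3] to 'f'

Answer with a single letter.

Option A: s[5]='b'->'j', delta=(10-2)*11^0 mod 101 = 8, hash=42+8 mod 101 = 50
Option B: s[2]='h'->'d', delta=(4-8)*11^3 mod 101 = 29, hash=42+29 mod 101 = 71 <-- target
Option C: s[0]='c'->'a', delta=(1-3)*11^5 mod 101 = 88, hash=42+88 mod 101 = 29
Option D: s[3]='h'->'f', delta=(6-8)*11^2 mod 101 = 61, hash=42+61 mod 101 = 2

Answer: B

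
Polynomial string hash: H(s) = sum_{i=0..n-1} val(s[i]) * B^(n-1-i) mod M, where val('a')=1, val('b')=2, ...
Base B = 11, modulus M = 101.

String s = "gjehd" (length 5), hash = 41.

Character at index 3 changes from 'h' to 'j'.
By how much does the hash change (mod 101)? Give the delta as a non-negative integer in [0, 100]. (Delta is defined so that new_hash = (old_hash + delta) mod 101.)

Answer: 22

Derivation:
Delta formula: (val(new) - val(old)) * B^(n-1-k) mod M
  val('j') - val('h') = 10 - 8 = 2
  B^(n-1-k) = 11^1 mod 101 = 11
  Delta = 2 * 11 mod 101 = 22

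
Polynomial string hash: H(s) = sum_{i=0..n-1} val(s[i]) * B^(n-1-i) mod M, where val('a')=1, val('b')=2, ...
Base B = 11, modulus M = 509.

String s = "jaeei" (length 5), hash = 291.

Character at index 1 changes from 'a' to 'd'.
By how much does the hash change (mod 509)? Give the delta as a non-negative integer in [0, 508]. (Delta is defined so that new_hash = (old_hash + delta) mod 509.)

Answer: 430

Derivation:
Delta formula: (val(new) - val(old)) * B^(n-1-k) mod M
  val('d') - val('a') = 4 - 1 = 3
  B^(n-1-k) = 11^3 mod 509 = 313
  Delta = 3 * 313 mod 509 = 430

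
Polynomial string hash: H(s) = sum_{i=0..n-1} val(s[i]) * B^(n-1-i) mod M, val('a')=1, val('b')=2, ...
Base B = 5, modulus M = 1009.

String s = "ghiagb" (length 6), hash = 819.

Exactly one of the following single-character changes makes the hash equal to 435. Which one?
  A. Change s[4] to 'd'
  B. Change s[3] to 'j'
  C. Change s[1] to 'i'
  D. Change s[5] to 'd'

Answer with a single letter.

Answer: C

Derivation:
Option A: s[4]='g'->'d', delta=(4-7)*5^1 mod 1009 = 994, hash=819+994 mod 1009 = 804
Option B: s[3]='a'->'j', delta=(10-1)*5^2 mod 1009 = 225, hash=819+225 mod 1009 = 35
Option C: s[1]='h'->'i', delta=(9-8)*5^4 mod 1009 = 625, hash=819+625 mod 1009 = 435 <-- target
Option D: s[5]='b'->'d', delta=(4-2)*5^0 mod 1009 = 2, hash=819+2 mod 1009 = 821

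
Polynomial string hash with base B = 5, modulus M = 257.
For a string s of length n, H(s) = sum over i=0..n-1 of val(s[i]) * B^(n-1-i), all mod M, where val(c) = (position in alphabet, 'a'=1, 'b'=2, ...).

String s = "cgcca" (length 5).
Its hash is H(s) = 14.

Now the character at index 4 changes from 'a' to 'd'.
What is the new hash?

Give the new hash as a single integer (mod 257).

val('a') = 1, val('d') = 4
Position k = 4, exponent = n-1-k = 0
B^0 mod M = 5^0 mod 257 = 1
Delta = (4 - 1) * 1 mod 257 = 3
New hash = (14 + 3) mod 257 = 17

Answer: 17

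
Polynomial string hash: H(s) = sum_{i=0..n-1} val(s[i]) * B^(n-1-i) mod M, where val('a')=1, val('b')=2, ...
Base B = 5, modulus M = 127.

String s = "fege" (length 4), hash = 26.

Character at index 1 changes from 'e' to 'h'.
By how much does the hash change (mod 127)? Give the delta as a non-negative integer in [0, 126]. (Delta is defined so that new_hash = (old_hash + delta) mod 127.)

Answer: 75

Derivation:
Delta formula: (val(new) - val(old)) * B^(n-1-k) mod M
  val('h') - val('e') = 8 - 5 = 3
  B^(n-1-k) = 5^2 mod 127 = 25
  Delta = 3 * 25 mod 127 = 75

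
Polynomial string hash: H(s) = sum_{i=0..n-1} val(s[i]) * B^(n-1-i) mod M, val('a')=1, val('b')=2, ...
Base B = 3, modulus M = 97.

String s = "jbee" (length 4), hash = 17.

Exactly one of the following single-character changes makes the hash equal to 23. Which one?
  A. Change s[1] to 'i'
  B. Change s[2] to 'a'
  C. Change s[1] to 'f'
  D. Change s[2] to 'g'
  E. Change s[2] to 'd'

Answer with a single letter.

Answer: D

Derivation:
Option A: s[1]='b'->'i', delta=(9-2)*3^2 mod 97 = 63, hash=17+63 mod 97 = 80
Option B: s[2]='e'->'a', delta=(1-5)*3^1 mod 97 = 85, hash=17+85 mod 97 = 5
Option C: s[1]='b'->'f', delta=(6-2)*3^2 mod 97 = 36, hash=17+36 mod 97 = 53
Option D: s[2]='e'->'g', delta=(7-5)*3^1 mod 97 = 6, hash=17+6 mod 97 = 23 <-- target
Option E: s[2]='e'->'d', delta=(4-5)*3^1 mod 97 = 94, hash=17+94 mod 97 = 14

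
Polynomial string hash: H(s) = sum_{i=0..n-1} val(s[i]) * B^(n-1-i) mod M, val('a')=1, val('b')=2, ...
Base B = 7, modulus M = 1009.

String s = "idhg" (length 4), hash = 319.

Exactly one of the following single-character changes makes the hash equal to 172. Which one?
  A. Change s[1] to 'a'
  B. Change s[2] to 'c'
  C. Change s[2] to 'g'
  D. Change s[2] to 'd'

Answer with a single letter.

Answer: A

Derivation:
Option A: s[1]='d'->'a', delta=(1-4)*7^2 mod 1009 = 862, hash=319+862 mod 1009 = 172 <-- target
Option B: s[2]='h'->'c', delta=(3-8)*7^1 mod 1009 = 974, hash=319+974 mod 1009 = 284
Option C: s[2]='h'->'g', delta=(7-8)*7^1 mod 1009 = 1002, hash=319+1002 mod 1009 = 312
Option D: s[2]='h'->'d', delta=(4-8)*7^1 mod 1009 = 981, hash=319+981 mod 1009 = 291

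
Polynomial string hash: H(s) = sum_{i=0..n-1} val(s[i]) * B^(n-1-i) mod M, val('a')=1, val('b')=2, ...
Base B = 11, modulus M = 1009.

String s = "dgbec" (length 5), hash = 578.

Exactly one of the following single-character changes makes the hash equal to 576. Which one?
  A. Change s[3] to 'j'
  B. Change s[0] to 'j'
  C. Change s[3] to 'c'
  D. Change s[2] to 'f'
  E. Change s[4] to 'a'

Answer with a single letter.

Option A: s[3]='e'->'j', delta=(10-5)*11^1 mod 1009 = 55, hash=578+55 mod 1009 = 633
Option B: s[0]='d'->'j', delta=(10-4)*11^4 mod 1009 = 63, hash=578+63 mod 1009 = 641
Option C: s[3]='e'->'c', delta=(3-5)*11^1 mod 1009 = 987, hash=578+987 mod 1009 = 556
Option D: s[2]='b'->'f', delta=(6-2)*11^2 mod 1009 = 484, hash=578+484 mod 1009 = 53
Option E: s[4]='c'->'a', delta=(1-3)*11^0 mod 1009 = 1007, hash=578+1007 mod 1009 = 576 <-- target

Answer: E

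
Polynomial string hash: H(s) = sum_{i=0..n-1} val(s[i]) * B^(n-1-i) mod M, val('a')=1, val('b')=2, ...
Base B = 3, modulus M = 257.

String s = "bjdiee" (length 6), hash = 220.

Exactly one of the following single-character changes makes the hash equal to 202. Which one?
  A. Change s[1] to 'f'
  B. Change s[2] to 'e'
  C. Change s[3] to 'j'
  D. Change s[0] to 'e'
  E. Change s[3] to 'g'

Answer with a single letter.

Option A: s[1]='j'->'f', delta=(6-10)*3^4 mod 257 = 190, hash=220+190 mod 257 = 153
Option B: s[2]='d'->'e', delta=(5-4)*3^3 mod 257 = 27, hash=220+27 mod 257 = 247
Option C: s[3]='i'->'j', delta=(10-9)*3^2 mod 257 = 9, hash=220+9 mod 257 = 229
Option D: s[0]='b'->'e', delta=(5-2)*3^5 mod 257 = 215, hash=220+215 mod 257 = 178
Option E: s[3]='i'->'g', delta=(7-9)*3^2 mod 257 = 239, hash=220+239 mod 257 = 202 <-- target

Answer: E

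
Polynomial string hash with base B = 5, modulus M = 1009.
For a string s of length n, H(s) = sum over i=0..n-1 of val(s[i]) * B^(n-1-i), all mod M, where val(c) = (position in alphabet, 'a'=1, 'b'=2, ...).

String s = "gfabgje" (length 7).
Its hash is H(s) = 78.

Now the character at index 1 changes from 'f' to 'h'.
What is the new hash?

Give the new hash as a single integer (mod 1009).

val('f') = 6, val('h') = 8
Position k = 1, exponent = n-1-k = 5
B^5 mod M = 5^5 mod 1009 = 98
Delta = (8 - 6) * 98 mod 1009 = 196
New hash = (78 + 196) mod 1009 = 274

Answer: 274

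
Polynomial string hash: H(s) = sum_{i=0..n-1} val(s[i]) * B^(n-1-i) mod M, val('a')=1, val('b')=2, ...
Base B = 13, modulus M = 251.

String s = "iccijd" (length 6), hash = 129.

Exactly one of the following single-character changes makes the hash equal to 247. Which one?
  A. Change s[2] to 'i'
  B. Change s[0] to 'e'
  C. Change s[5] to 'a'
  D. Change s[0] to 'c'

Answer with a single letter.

Option A: s[2]='c'->'i', delta=(9-3)*13^3 mod 251 = 130, hash=129+130 mod 251 = 8
Option B: s[0]='i'->'e', delta=(5-9)*13^5 mod 251 = 246, hash=129+246 mod 251 = 124
Option C: s[5]='d'->'a', delta=(1-4)*13^0 mod 251 = 248, hash=129+248 mod 251 = 126
Option D: s[0]='i'->'c', delta=(3-9)*13^5 mod 251 = 118, hash=129+118 mod 251 = 247 <-- target

Answer: D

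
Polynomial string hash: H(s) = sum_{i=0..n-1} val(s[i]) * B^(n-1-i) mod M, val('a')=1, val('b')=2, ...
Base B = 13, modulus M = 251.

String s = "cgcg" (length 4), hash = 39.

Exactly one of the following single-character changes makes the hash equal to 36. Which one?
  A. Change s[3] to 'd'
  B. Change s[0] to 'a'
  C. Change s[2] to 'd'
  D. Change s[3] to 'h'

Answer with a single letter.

Answer: A

Derivation:
Option A: s[3]='g'->'d', delta=(4-7)*13^0 mod 251 = 248, hash=39+248 mod 251 = 36 <-- target
Option B: s[0]='c'->'a', delta=(1-3)*13^3 mod 251 = 124, hash=39+124 mod 251 = 163
Option C: s[2]='c'->'d', delta=(4-3)*13^1 mod 251 = 13, hash=39+13 mod 251 = 52
Option D: s[3]='g'->'h', delta=(8-7)*13^0 mod 251 = 1, hash=39+1 mod 251 = 40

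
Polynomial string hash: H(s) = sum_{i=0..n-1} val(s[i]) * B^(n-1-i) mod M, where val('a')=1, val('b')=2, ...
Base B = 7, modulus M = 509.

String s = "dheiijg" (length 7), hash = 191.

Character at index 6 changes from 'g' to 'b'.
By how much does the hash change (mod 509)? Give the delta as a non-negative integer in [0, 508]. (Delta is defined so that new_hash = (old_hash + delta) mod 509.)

Delta formula: (val(new) - val(old)) * B^(n-1-k) mod M
  val('b') - val('g') = 2 - 7 = -5
  B^(n-1-k) = 7^0 mod 509 = 1
  Delta = -5 * 1 mod 509 = 504

Answer: 504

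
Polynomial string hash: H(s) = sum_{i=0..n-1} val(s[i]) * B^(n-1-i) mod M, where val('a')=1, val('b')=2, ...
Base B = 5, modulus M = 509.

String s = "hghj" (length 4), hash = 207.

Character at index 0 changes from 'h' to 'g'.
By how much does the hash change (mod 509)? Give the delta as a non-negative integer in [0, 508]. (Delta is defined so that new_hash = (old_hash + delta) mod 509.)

Answer: 384

Derivation:
Delta formula: (val(new) - val(old)) * B^(n-1-k) mod M
  val('g') - val('h') = 7 - 8 = -1
  B^(n-1-k) = 5^3 mod 509 = 125
  Delta = -1 * 125 mod 509 = 384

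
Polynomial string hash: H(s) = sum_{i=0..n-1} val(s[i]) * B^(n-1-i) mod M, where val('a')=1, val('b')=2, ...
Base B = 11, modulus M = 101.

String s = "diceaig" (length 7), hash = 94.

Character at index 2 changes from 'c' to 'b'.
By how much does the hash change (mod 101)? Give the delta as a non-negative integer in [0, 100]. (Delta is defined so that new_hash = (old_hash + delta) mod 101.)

Answer: 4

Derivation:
Delta formula: (val(new) - val(old)) * B^(n-1-k) mod M
  val('b') - val('c') = 2 - 3 = -1
  B^(n-1-k) = 11^4 mod 101 = 97
  Delta = -1 * 97 mod 101 = 4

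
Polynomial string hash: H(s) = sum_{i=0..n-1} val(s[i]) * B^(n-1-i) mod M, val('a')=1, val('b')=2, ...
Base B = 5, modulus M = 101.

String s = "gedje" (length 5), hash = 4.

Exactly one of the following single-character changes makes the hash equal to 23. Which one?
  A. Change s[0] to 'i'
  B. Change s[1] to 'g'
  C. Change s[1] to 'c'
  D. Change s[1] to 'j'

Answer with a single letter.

Answer: D

Derivation:
Option A: s[0]='g'->'i', delta=(9-7)*5^4 mod 101 = 38, hash=4+38 mod 101 = 42
Option B: s[1]='e'->'g', delta=(7-5)*5^3 mod 101 = 48, hash=4+48 mod 101 = 52
Option C: s[1]='e'->'c', delta=(3-5)*5^3 mod 101 = 53, hash=4+53 mod 101 = 57
Option D: s[1]='e'->'j', delta=(10-5)*5^3 mod 101 = 19, hash=4+19 mod 101 = 23 <-- target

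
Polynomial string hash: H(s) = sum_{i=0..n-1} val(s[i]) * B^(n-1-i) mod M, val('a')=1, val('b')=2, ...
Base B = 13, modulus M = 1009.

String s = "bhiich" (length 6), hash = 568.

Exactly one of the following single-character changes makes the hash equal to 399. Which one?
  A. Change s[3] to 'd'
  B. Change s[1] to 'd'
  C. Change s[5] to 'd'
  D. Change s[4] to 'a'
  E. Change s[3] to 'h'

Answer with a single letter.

Answer: E

Derivation:
Option A: s[3]='i'->'d', delta=(4-9)*13^2 mod 1009 = 164, hash=568+164 mod 1009 = 732
Option B: s[1]='h'->'d', delta=(4-8)*13^4 mod 1009 = 782, hash=568+782 mod 1009 = 341
Option C: s[5]='h'->'d', delta=(4-8)*13^0 mod 1009 = 1005, hash=568+1005 mod 1009 = 564
Option D: s[4]='c'->'a', delta=(1-3)*13^1 mod 1009 = 983, hash=568+983 mod 1009 = 542
Option E: s[3]='i'->'h', delta=(8-9)*13^2 mod 1009 = 840, hash=568+840 mod 1009 = 399 <-- target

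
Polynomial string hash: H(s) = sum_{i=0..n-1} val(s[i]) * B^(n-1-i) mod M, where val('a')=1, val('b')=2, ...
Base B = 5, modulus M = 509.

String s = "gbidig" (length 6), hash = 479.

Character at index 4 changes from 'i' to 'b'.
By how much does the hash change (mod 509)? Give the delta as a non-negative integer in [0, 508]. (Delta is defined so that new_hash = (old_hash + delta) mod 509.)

Answer: 474

Derivation:
Delta formula: (val(new) - val(old)) * B^(n-1-k) mod M
  val('b') - val('i') = 2 - 9 = -7
  B^(n-1-k) = 5^1 mod 509 = 5
  Delta = -7 * 5 mod 509 = 474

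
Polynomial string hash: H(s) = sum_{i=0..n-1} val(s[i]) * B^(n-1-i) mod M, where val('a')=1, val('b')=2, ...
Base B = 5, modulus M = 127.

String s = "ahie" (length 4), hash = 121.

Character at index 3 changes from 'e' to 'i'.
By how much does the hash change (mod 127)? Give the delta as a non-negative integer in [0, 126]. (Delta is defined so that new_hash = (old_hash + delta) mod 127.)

Delta formula: (val(new) - val(old)) * B^(n-1-k) mod M
  val('i') - val('e') = 9 - 5 = 4
  B^(n-1-k) = 5^0 mod 127 = 1
  Delta = 4 * 1 mod 127 = 4

Answer: 4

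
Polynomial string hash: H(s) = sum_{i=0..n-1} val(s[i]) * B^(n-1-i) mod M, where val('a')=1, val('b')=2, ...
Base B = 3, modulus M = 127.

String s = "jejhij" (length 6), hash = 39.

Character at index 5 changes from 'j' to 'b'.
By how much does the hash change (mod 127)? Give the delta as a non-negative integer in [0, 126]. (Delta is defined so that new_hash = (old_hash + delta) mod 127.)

Delta formula: (val(new) - val(old)) * B^(n-1-k) mod M
  val('b') - val('j') = 2 - 10 = -8
  B^(n-1-k) = 3^0 mod 127 = 1
  Delta = -8 * 1 mod 127 = 119

Answer: 119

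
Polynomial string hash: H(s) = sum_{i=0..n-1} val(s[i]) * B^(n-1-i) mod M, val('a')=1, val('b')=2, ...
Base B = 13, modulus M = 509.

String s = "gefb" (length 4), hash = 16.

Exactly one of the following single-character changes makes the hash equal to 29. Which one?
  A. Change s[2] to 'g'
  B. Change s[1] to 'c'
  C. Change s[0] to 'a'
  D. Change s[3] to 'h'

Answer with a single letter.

Answer: A

Derivation:
Option A: s[2]='f'->'g', delta=(7-6)*13^1 mod 509 = 13, hash=16+13 mod 509 = 29 <-- target
Option B: s[1]='e'->'c', delta=(3-5)*13^2 mod 509 = 171, hash=16+171 mod 509 = 187
Option C: s[0]='g'->'a', delta=(1-7)*13^3 mod 509 = 52, hash=16+52 mod 509 = 68
Option D: s[3]='b'->'h', delta=(8-2)*13^0 mod 509 = 6, hash=16+6 mod 509 = 22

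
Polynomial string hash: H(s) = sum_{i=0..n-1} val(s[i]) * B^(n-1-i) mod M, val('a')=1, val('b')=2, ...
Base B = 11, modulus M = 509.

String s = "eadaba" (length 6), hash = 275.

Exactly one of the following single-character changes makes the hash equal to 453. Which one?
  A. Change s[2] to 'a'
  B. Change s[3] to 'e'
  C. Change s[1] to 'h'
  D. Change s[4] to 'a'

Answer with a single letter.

Option A: s[2]='d'->'a', delta=(1-4)*11^3 mod 509 = 79, hash=275+79 mod 509 = 354
Option B: s[3]='a'->'e', delta=(5-1)*11^2 mod 509 = 484, hash=275+484 mod 509 = 250
Option C: s[1]='a'->'h', delta=(8-1)*11^4 mod 509 = 178, hash=275+178 mod 509 = 453 <-- target
Option D: s[4]='b'->'a', delta=(1-2)*11^1 mod 509 = 498, hash=275+498 mod 509 = 264

Answer: C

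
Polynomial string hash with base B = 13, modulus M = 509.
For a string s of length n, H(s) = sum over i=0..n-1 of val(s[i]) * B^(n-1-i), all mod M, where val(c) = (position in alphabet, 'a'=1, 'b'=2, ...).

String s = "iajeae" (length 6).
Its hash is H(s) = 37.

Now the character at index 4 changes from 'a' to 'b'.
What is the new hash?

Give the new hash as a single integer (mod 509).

val('a') = 1, val('b') = 2
Position k = 4, exponent = n-1-k = 1
B^1 mod M = 13^1 mod 509 = 13
Delta = (2 - 1) * 13 mod 509 = 13
New hash = (37 + 13) mod 509 = 50

Answer: 50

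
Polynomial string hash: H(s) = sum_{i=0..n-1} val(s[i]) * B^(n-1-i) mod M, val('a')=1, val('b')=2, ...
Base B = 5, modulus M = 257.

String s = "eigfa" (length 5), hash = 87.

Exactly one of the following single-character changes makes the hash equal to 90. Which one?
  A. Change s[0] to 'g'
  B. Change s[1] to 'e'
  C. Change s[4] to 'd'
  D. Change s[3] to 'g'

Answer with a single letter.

Answer: C

Derivation:
Option A: s[0]='e'->'g', delta=(7-5)*5^4 mod 257 = 222, hash=87+222 mod 257 = 52
Option B: s[1]='i'->'e', delta=(5-9)*5^3 mod 257 = 14, hash=87+14 mod 257 = 101
Option C: s[4]='a'->'d', delta=(4-1)*5^0 mod 257 = 3, hash=87+3 mod 257 = 90 <-- target
Option D: s[3]='f'->'g', delta=(7-6)*5^1 mod 257 = 5, hash=87+5 mod 257 = 92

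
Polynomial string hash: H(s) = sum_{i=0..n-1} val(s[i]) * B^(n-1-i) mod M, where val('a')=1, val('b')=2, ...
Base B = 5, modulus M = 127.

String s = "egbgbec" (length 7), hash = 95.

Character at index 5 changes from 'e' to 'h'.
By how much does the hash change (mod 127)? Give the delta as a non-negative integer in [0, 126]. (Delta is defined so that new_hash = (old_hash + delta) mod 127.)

Delta formula: (val(new) - val(old)) * B^(n-1-k) mod M
  val('h') - val('e') = 8 - 5 = 3
  B^(n-1-k) = 5^1 mod 127 = 5
  Delta = 3 * 5 mod 127 = 15

Answer: 15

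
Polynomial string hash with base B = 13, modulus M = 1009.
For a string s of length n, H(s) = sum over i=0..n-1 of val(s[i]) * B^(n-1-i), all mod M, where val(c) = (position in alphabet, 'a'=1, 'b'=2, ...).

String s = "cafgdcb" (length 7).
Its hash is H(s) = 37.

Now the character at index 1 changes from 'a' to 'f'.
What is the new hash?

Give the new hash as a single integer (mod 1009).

val('a') = 1, val('f') = 6
Position k = 1, exponent = n-1-k = 5
B^5 mod M = 13^5 mod 1009 = 990
Delta = (6 - 1) * 990 mod 1009 = 914
New hash = (37 + 914) mod 1009 = 951

Answer: 951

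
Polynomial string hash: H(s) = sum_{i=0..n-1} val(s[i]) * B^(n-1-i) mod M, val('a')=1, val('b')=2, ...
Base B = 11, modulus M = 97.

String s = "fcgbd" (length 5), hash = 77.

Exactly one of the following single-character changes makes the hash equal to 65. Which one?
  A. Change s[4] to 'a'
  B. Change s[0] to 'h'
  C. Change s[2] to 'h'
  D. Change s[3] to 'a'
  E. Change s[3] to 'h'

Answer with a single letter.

Option A: s[4]='d'->'a', delta=(1-4)*11^0 mod 97 = 94, hash=77+94 mod 97 = 74
Option B: s[0]='f'->'h', delta=(8-6)*11^4 mod 97 = 85, hash=77+85 mod 97 = 65 <-- target
Option C: s[2]='g'->'h', delta=(8-7)*11^2 mod 97 = 24, hash=77+24 mod 97 = 4
Option D: s[3]='b'->'a', delta=(1-2)*11^1 mod 97 = 86, hash=77+86 mod 97 = 66
Option E: s[3]='b'->'h', delta=(8-2)*11^1 mod 97 = 66, hash=77+66 mod 97 = 46

Answer: B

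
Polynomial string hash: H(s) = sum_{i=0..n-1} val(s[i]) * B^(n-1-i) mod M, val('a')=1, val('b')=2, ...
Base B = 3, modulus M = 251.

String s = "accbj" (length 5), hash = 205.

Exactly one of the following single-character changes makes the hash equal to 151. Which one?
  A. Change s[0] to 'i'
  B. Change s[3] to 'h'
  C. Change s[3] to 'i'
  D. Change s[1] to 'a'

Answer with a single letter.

Option A: s[0]='a'->'i', delta=(9-1)*3^4 mod 251 = 146, hash=205+146 mod 251 = 100
Option B: s[3]='b'->'h', delta=(8-2)*3^1 mod 251 = 18, hash=205+18 mod 251 = 223
Option C: s[3]='b'->'i', delta=(9-2)*3^1 mod 251 = 21, hash=205+21 mod 251 = 226
Option D: s[1]='c'->'a', delta=(1-3)*3^3 mod 251 = 197, hash=205+197 mod 251 = 151 <-- target

Answer: D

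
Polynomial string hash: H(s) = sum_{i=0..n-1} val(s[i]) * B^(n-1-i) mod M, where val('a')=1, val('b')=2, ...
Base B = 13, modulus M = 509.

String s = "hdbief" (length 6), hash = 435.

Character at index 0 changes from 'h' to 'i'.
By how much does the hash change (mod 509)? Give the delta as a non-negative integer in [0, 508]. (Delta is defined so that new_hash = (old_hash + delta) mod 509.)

Answer: 232

Derivation:
Delta formula: (val(new) - val(old)) * B^(n-1-k) mod M
  val('i') - val('h') = 9 - 8 = 1
  B^(n-1-k) = 13^5 mod 509 = 232
  Delta = 1 * 232 mod 509 = 232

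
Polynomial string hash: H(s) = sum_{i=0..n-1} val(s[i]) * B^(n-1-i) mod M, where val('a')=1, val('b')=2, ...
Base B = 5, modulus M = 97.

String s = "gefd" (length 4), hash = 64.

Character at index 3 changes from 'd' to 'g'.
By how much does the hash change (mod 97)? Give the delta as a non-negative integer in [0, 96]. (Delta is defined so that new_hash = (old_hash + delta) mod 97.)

Delta formula: (val(new) - val(old)) * B^(n-1-k) mod M
  val('g') - val('d') = 7 - 4 = 3
  B^(n-1-k) = 5^0 mod 97 = 1
  Delta = 3 * 1 mod 97 = 3

Answer: 3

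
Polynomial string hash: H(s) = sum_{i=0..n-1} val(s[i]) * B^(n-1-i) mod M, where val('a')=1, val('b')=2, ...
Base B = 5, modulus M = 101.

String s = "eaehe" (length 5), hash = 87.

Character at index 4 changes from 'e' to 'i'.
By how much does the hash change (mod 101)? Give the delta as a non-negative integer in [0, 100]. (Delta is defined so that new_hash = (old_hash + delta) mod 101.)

Delta formula: (val(new) - val(old)) * B^(n-1-k) mod M
  val('i') - val('e') = 9 - 5 = 4
  B^(n-1-k) = 5^0 mod 101 = 1
  Delta = 4 * 1 mod 101 = 4

Answer: 4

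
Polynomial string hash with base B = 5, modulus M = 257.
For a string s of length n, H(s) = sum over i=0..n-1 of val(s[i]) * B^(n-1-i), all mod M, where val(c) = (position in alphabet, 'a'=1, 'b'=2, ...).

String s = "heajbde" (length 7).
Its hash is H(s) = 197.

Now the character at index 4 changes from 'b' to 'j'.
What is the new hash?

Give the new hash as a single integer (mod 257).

Answer: 140

Derivation:
val('b') = 2, val('j') = 10
Position k = 4, exponent = n-1-k = 2
B^2 mod M = 5^2 mod 257 = 25
Delta = (10 - 2) * 25 mod 257 = 200
New hash = (197 + 200) mod 257 = 140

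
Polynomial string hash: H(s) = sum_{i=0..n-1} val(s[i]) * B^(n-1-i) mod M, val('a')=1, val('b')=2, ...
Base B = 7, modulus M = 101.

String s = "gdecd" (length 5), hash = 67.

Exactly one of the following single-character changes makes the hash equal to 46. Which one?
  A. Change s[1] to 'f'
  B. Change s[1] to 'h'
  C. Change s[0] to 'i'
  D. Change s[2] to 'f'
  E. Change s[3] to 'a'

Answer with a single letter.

Answer: A

Derivation:
Option A: s[1]='d'->'f', delta=(6-4)*7^3 mod 101 = 80, hash=67+80 mod 101 = 46 <-- target
Option B: s[1]='d'->'h', delta=(8-4)*7^3 mod 101 = 59, hash=67+59 mod 101 = 25
Option C: s[0]='g'->'i', delta=(9-7)*7^4 mod 101 = 55, hash=67+55 mod 101 = 21
Option D: s[2]='e'->'f', delta=(6-5)*7^2 mod 101 = 49, hash=67+49 mod 101 = 15
Option E: s[3]='c'->'a', delta=(1-3)*7^1 mod 101 = 87, hash=67+87 mod 101 = 53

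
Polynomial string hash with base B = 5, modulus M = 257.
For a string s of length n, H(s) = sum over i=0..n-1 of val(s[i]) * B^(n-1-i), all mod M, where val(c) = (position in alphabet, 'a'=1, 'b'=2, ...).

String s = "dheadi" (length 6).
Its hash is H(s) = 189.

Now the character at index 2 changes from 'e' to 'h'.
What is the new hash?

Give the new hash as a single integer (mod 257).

val('e') = 5, val('h') = 8
Position k = 2, exponent = n-1-k = 3
B^3 mod M = 5^3 mod 257 = 125
Delta = (8 - 5) * 125 mod 257 = 118
New hash = (189 + 118) mod 257 = 50

Answer: 50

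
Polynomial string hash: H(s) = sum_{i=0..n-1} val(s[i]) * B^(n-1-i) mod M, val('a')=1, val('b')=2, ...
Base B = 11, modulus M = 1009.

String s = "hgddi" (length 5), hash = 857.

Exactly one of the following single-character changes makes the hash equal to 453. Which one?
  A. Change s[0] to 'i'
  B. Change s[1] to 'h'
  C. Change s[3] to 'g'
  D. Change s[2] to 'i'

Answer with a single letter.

Option A: s[0]='h'->'i', delta=(9-8)*11^4 mod 1009 = 515, hash=857+515 mod 1009 = 363
Option B: s[1]='g'->'h', delta=(8-7)*11^3 mod 1009 = 322, hash=857+322 mod 1009 = 170
Option C: s[3]='d'->'g', delta=(7-4)*11^1 mod 1009 = 33, hash=857+33 mod 1009 = 890
Option D: s[2]='d'->'i', delta=(9-4)*11^2 mod 1009 = 605, hash=857+605 mod 1009 = 453 <-- target

Answer: D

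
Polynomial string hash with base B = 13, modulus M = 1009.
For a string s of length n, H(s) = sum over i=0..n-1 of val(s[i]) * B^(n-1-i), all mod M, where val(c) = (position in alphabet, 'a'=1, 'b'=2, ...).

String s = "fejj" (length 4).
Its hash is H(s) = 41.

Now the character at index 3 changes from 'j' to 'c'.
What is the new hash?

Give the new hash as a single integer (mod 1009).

val('j') = 10, val('c') = 3
Position k = 3, exponent = n-1-k = 0
B^0 mod M = 13^0 mod 1009 = 1
Delta = (3 - 10) * 1 mod 1009 = 1002
New hash = (41 + 1002) mod 1009 = 34

Answer: 34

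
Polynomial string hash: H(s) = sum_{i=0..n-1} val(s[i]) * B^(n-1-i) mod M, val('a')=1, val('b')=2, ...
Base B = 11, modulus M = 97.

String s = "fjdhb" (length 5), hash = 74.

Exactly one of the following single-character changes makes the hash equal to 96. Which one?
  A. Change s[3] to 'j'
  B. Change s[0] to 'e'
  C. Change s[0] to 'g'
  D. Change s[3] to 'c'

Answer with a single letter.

Answer: A

Derivation:
Option A: s[3]='h'->'j', delta=(10-8)*11^1 mod 97 = 22, hash=74+22 mod 97 = 96 <-- target
Option B: s[0]='f'->'e', delta=(5-6)*11^4 mod 97 = 6, hash=74+6 mod 97 = 80
Option C: s[0]='f'->'g', delta=(7-6)*11^4 mod 97 = 91, hash=74+91 mod 97 = 68
Option D: s[3]='h'->'c', delta=(3-8)*11^1 mod 97 = 42, hash=74+42 mod 97 = 19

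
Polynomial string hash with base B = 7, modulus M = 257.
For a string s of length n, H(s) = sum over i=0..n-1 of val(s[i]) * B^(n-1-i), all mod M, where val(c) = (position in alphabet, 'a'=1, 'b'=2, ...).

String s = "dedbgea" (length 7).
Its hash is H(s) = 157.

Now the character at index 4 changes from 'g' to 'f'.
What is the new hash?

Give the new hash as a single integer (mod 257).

Answer: 108

Derivation:
val('g') = 7, val('f') = 6
Position k = 4, exponent = n-1-k = 2
B^2 mod M = 7^2 mod 257 = 49
Delta = (6 - 7) * 49 mod 257 = 208
New hash = (157 + 208) mod 257 = 108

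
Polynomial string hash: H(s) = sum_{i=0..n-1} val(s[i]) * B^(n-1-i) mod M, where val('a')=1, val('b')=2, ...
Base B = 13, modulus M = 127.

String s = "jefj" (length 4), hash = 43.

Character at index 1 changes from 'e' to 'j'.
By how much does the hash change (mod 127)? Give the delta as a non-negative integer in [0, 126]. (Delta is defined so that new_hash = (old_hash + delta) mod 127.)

Answer: 83

Derivation:
Delta formula: (val(new) - val(old)) * B^(n-1-k) mod M
  val('j') - val('e') = 10 - 5 = 5
  B^(n-1-k) = 13^2 mod 127 = 42
  Delta = 5 * 42 mod 127 = 83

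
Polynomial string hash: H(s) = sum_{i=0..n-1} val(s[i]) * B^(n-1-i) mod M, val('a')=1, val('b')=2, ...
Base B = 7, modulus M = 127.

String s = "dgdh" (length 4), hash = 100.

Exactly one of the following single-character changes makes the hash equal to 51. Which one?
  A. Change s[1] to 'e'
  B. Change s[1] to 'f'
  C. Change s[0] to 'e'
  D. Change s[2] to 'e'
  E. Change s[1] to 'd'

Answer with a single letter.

Option A: s[1]='g'->'e', delta=(5-7)*7^2 mod 127 = 29, hash=100+29 mod 127 = 2
Option B: s[1]='g'->'f', delta=(6-7)*7^2 mod 127 = 78, hash=100+78 mod 127 = 51 <-- target
Option C: s[0]='d'->'e', delta=(5-4)*7^3 mod 127 = 89, hash=100+89 mod 127 = 62
Option D: s[2]='d'->'e', delta=(5-4)*7^1 mod 127 = 7, hash=100+7 mod 127 = 107
Option E: s[1]='g'->'d', delta=(4-7)*7^2 mod 127 = 107, hash=100+107 mod 127 = 80

Answer: B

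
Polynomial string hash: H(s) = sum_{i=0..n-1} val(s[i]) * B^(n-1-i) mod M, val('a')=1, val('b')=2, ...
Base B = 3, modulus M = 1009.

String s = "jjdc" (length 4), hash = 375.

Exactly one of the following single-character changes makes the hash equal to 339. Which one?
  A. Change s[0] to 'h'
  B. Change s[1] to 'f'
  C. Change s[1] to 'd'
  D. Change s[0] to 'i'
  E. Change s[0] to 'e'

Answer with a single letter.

Option A: s[0]='j'->'h', delta=(8-10)*3^3 mod 1009 = 955, hash=375+955 mod 1009 = 321
Option B: s[1]='j'->'f', delta=(6-10)*3^2 mod 1009 = 973, hash=375+973 mod 1009 = 339 <-- target
Option C: s[1]='j'->'d', delta=(4-10)*3^2 mod 1009 = 955, hash=375+955 mod 1009 = 321
Option D: s[0]='j'->'i', delta=(9-10)*3^3 mod 1009 = 982, hash=375+982 mod 1009 = 348
Option E: s[0]='j'->'e', delta=(5-10)*3^3 mod 1009 = 874, hash=375+874 mod 1009 = 240

Answer: B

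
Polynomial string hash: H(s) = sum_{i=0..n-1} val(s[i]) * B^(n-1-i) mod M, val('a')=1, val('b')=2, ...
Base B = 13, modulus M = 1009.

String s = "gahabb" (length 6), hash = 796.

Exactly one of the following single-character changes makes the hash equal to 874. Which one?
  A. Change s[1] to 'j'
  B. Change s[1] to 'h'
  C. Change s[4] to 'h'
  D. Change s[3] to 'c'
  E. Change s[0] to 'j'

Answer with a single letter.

Answer: C

Derivation:
Option A: s[1]='a'->'j', delta=(10-1)*13^4 mod 1009 = 763, hash=796+763 mod 1009 = 550
Option B: s[1]='a'->'h', delta=(8-1)*13^4 mod 1009 = 145, hash=796+145 mod 1009 = 941
Option C: s[4]='b'->'h', delta=(8-2)*13^1 mod 1009 = 78, hash=796+78 mod 1009 = 874 <-- target
Option D: s[3]='a'->'c', delta=(3-1)*13^2 mod 1009 = 338, hash=796+338 mod 1009 = 125
Option E: s[0]='g'->'j', delta=(10-7)*13^5 mod 1009 = 952, hash=796+952 mod 1009 = 739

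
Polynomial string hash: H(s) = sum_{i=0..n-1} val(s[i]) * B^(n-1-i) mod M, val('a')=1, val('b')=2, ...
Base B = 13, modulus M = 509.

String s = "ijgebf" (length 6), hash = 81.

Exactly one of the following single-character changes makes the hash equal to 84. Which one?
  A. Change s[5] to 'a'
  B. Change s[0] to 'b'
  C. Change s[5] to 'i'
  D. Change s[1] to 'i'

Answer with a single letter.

Option A: s[5]='f'->'a', delta=(1-6)*13^0 mod 509 = 504, hash=81+504 mod 509 = 76
Option B: s[0]='i'->'b', delta=(2-9)*13^5 mod 509 = 412, hash=81+412 mod 509 = 493
Option C: s[5]='f'->'i', delta=(9-6)*13^0 mod 509 = 3, hash=81+3 mod 509 = 84 <-- target
Option D: s[1]='j'->'i', delta=(9-10)*13^4 mod 509 = 452, hash=81+452 mod 509 = 24

Answer: C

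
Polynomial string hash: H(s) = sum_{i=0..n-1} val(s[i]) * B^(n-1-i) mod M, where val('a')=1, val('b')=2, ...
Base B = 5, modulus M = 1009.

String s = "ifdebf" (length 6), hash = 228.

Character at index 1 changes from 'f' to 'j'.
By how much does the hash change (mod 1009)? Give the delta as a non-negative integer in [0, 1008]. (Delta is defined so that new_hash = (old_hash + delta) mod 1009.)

Delta formula: (val(new) - val(old)) * B^(n-1-k) mod M
  val('j') - val('f') = 10 - 6 = 4
  B^(n-1-k) = 5^4 mod 1009 = 625
  Delta = 4 * 625 mod 1009 = 482

Answer: 482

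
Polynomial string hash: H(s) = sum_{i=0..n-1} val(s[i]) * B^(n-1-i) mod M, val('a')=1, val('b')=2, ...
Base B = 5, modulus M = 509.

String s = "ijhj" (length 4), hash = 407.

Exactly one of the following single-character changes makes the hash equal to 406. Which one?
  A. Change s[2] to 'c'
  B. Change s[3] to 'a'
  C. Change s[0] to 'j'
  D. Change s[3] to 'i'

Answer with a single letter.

Option A: s[2]='h'->'c', delta=(3-8)*5^1 mod 509 = 484, hash=407+484 mod 509 = 382
Option B: s[3]='j'->'a', delta=(1-10)*5^0 mod 509 = 500, hash=407+500 mod 509 = 398
Option C: s[0]='i'->'j', delta=(10-9)*5^3 mod 509 = 125, hash=407+125 mod 509 = 23
Option D: s[3]='j'->'i', delta=(9-10)*5^0 mod 509 = 508, hash=407+508 mod 509 = 406 <-- target

Answer: D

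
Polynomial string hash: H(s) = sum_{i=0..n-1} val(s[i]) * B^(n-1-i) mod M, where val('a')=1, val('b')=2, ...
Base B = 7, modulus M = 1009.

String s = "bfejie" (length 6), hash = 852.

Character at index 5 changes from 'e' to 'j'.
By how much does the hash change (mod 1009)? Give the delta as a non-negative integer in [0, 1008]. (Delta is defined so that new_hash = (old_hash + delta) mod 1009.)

Delta formula: (val(new) - val(old)) * B^(n-1-k) mod M
  val('j') - val('e') = 10 - 5 = 5
  B^(n-1-k) = 7^0 mod 1009 = 1
  Delta = 5 * 1 mod 1009 = 5

Answer: 5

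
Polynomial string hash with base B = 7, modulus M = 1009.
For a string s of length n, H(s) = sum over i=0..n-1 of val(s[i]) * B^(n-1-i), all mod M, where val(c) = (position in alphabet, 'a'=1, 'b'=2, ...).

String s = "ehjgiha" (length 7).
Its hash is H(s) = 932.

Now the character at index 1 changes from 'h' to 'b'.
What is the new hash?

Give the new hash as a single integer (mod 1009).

val('h') = 8, val('b') = 2
Position k = 1, exponent = n-1-k = 5
B^5 mod M = 7^5 mod 1009 = 663
Delta = (2 - 8) * 663 mod 1009 = 58
New hash = (932 + 58) mod 1009 = 990

Answer: 990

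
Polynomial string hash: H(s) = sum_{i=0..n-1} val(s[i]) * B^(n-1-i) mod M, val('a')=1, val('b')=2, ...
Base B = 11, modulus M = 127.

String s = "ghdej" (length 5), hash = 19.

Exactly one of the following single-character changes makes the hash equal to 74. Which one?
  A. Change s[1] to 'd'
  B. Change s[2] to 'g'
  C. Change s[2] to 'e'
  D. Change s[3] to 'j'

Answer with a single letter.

Option A: s[1]='h'->'d', delta=(4-8)*11^3 mod 127 = 10, hash=19+10 mod 127 = 29
Option B: s[2]='d'->'g', delta=(7-4)*11^2 mod 127 = 109, hash=19+109 mod 127 = 1
Option C: s[2]='d'->'e', delta=(5-4)*11^2 mod 127 = 121, hash=19+121 mod 127 = 13
Option D: s[3]='e'->'j', delta=(10-5)*11^1 mod 127 = 55, hash=19+55 mod 127 = 74 <-- target

Answer: D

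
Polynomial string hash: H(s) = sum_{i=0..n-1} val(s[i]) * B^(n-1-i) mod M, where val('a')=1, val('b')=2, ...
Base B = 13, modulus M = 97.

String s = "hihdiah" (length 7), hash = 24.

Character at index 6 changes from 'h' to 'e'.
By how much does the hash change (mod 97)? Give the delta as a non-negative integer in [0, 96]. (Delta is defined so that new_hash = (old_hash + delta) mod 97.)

Answer: 94

Derivation:
Delta formula: (val(new) - val(old)) * B^(n-1-k) mod M
  val('e') - val('h') = 5 - 8 = -3
  B^(n-1-k) = 13^0 mod 97 = 1
  Delta = -3 * 1 mod 97 = 94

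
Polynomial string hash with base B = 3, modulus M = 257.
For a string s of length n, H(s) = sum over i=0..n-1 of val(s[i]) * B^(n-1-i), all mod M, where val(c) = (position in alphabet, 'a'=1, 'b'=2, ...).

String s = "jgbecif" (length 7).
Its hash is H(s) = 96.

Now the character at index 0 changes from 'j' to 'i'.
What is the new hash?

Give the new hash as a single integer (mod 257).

val('j') = 10, val('i') = 9
Position k = 0, exponent = n-1-k = 6
B^6 mod M = 3^6 mod 257 = 215
Delta = (9 - 10) * 215 mod 257 = 42
New hash = (96 + 42) mod 257 = 138

Answer: 138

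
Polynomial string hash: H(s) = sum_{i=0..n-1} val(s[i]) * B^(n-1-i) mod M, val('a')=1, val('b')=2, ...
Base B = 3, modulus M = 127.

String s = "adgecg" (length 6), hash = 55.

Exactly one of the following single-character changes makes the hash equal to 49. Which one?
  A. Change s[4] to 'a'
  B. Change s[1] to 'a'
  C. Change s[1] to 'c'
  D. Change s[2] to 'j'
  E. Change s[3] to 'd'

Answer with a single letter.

Answer: A

Derivation:
Option A: s[4]='c'->'a', delta=(1-3)*3^1 mod 127 = 121, hash=55+121 mod 127 = 49 <-- target
Option B: s[1]='d'->'a', delta=(1-4)*3^4 mod 127 = 11, hash=55+11 mod 127 = 66
Option C: s[1]='d'->'c', delta=(3-4)*3^4 mod 127 = 46, hash=55+46 mod 127 = 101
Option D: s[2]='g'->'j', delta=(10-7)*3^3 mod 127 = 81, hash=55+81 mod 127 = 9
Option E: s[3]='e'->'d', delta=(4-5)*3^2 mod 127 = 118, hash=55+118 mod 127 = 46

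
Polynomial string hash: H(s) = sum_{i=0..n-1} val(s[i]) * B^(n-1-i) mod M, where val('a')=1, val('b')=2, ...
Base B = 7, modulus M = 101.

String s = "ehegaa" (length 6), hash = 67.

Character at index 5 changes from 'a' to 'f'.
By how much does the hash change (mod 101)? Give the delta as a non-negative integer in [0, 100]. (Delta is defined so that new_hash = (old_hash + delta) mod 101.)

Answer: 5

Derivation:
Delta formula: (val(new) - val(old)) * B^(n-1-k) mod M
  val('f') - val('a') = 6 - 1 = 5
  B^(n-1-k) = 7^0 mod 101 = 1
  Delta = 5 * 1 mod 101 = 5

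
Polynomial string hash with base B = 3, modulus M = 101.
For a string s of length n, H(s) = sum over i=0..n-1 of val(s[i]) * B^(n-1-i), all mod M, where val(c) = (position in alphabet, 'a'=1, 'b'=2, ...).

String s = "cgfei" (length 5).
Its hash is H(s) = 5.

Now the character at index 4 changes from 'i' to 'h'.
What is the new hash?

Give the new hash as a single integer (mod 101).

Answer: 4

Derivation:
val('i') = 9, val('h') = 8
Position k = 4, exponent = n-1-k = 0
B^0 mod M = 3^0 mod 101 = 1
Delta = (8 - 9) * 1 mod 101 = 100
New hash = (5 + 100) mod 101 = 4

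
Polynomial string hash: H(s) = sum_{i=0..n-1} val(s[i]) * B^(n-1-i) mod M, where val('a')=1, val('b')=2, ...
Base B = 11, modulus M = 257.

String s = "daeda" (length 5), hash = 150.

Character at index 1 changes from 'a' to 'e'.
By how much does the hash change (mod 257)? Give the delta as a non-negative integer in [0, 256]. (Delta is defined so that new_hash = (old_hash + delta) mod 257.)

Delta formula: (val(new) - val(old)) * B^(n-1-k) mod M
  val('e') - val('a') = 5 - 1 = 4
  B^(n-1-k) = 11^3 mod 257 = 46
  Delta = 4 * 46 mod 257 = 184

Answer: 184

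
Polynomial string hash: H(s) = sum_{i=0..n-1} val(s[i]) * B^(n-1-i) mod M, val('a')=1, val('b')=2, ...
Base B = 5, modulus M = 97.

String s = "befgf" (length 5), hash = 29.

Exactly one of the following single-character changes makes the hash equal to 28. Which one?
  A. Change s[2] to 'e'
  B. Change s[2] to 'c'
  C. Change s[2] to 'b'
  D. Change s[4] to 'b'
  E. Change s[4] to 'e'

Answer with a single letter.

Option A: s[2]='f'->'e', delta=(5-6)*5^2 mod 97 = 72, hash=29+72 mod 97 = 4
Option B: s[2]='f'->'c', delta=(3-6)*5^2 mod 97 = 22, hash=29+22 mod 97 = 51
Option C: s[2]='f'->'b', delta=(2-6)*5^2 mod 97 = 94, hash=29+94 mod 97 = 26
Option D: s[4]='f'->'b', delta=(2-6)*5^0 mod 97 = 93, hash=29+93 mod 97 = 25
Option E: s[4]='f'->'e', delta=(5-6)*5^0 mod 97 = 96, hash=29+96 mod 97 = 28 <-- target

Answer: E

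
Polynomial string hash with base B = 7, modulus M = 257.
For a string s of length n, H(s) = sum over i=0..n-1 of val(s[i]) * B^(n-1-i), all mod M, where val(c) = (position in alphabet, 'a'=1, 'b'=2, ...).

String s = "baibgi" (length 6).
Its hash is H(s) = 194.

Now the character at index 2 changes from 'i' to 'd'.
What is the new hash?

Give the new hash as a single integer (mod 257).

Answer: 21

Derivation:
val('i') = 9, val('d') = 4
Position k = 2, exponent = n-1-k = 3
B^3 mod M = 7^3 mod 257 = 86
Delta = (4 - 9) * 86 mod 257 = 84
New hash = (194 + 84) mod 257 = 21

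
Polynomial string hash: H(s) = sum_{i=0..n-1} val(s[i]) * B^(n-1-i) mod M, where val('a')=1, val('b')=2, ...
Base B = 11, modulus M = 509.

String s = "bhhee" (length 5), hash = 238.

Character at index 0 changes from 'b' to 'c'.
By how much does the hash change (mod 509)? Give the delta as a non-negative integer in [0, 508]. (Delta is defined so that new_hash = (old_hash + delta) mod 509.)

Answer: 389

Derivation:
Delta formula: (val(new) - val(old)) * B^(n-1-k) mod M
  val('c') - val('b') = 3 - 2 = 1
  B^(n-1-k) = 11^4 mod 509 = 389
  Delta = 1 * 389 mod 509 = 389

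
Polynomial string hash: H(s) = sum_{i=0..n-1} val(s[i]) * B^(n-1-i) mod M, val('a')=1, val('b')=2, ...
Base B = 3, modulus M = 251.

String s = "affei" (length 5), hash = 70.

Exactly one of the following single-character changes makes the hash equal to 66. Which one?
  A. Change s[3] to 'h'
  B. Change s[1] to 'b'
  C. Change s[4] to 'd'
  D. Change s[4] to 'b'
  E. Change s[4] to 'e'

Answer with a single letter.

Answer: E

Derivation:
Option A: s[3]='e'->'h', delta=(8-5)*3^1 mod 251 = 9, hash=70+9 mod 251 = 79
Option B: s[1]='f'->'b', delta=(2-6)*3^3 mod 251 = 143, hash=70+143 mod 251 = 213
Option C: s[4]='i'->'d', delta=(4-9)*3^0 mod 251 = 246, hash=70+246 mod 251 = 65
Option D: s[4]='i'->'b', delta=(2-9)*3^0 mod 251 = 244, hash=70+244 mod 251 = 63
Option E: s[4]='i'->'e', delta=(5-9)*3^0 mod 251 = 247, hash=70+247 mod 251 = 66 <-- target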